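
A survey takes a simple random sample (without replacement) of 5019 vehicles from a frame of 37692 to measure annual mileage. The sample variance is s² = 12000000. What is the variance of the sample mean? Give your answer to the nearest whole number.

2073

Under SRS without replacement, Var(ȳ) = (1 − f)·s²/n with f = n/N = 5019/37692 = 0.13315823.
Var(ȳ) = (1 − 0.13315823)·12000000/5019 = 0.86684177·2390.9145 = 2072.5446.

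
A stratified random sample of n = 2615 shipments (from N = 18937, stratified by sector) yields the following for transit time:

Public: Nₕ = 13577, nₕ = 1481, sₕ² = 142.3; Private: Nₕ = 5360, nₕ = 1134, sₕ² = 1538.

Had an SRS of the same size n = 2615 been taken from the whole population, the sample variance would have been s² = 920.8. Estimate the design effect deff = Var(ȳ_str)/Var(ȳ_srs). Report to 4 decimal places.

0.4272

Var(ȳ_str) = Σ Wₕ²(1−fₕ)sₕ²/nₕ with Wₕ = Nₕ/18937:
  Public: (13577/18937)²·(1−1481/13577)·142.3/1481 = 0.044002067
  Private: (5360/18937)²·(1−1134/5360)·1538/1134 = 0.085667325
  → Var(ȳ_str) = 0.12966939.
Var(ȳ_srs) = (1 − 2615/18937)·920.8/2615 = 0.30349798.
deff = 0.12966939 / 0.30349798 = 0.4272.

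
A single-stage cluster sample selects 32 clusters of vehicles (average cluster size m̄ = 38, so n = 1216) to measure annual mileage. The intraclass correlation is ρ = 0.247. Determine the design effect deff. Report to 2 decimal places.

10.14

deff = 1 + (38 − 1)·0.247 = 1 + 9.139 = 10.139.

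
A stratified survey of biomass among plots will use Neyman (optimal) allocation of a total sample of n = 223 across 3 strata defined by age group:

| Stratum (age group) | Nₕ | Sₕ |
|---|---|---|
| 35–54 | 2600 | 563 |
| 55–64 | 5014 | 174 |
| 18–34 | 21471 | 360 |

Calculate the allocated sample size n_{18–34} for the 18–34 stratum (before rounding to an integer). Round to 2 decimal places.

Neyman allocation: nₕ = n·NₕSₕ / Σⱼ NⱼSⱼ.
Σ NⱼSⱼ = 2600·563 + 5014·174 + 21471·360 = 1.0065796 × 10^7.
n_{18–34} = 223·21471·360 / (1.0065796 × 10^7) = 171.24.

171.24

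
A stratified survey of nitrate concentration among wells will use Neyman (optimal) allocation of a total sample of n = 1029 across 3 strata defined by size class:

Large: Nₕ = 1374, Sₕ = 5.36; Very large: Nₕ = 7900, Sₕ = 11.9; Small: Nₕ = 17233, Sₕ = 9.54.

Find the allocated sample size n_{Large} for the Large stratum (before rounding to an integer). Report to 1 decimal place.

Neyman allocation: nₕ = n·NₕSₕ / Σⱼ NⱼSⱼ.
Σ NⱼSⱼ = 1374·5.36 + 7900·11.9 + 17233·9.54 = 265777.46.
n_{Large} = 1029·1374·5.36 / 265777.46 = 28.5.

28.5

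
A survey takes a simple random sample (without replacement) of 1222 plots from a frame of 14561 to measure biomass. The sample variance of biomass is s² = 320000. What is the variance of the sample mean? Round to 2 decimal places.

Under SRS without replacement, Var(ȳ) = (1 − f)·s²/n with f = n/N = 1222/14561 = 0.08392281.
Var(ȳ) = (1 − 0.08392281)·320000/1222 = 0.91607719·261.86579 = 239.88928.

239.89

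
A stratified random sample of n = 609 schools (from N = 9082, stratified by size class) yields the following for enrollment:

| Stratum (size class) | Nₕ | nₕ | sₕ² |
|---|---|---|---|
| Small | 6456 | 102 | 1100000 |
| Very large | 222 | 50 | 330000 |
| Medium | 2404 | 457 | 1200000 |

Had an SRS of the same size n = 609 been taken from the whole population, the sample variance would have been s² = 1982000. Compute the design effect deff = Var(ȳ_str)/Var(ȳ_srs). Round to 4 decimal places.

Var(ȳ_str) = Σ Wₕ²(1−fₕ)sₕ²/nₕ with Wₕ = Nₕ/9082:
  Small: (6456/9082)²·(1−102/6456)·1100000/102 = 5363.4008
  Very large: (222/9082)²·(1−50/222)·330000/50 = 3.0553598
  Medium: (2404/9082)²·(1−457/2404)·1200000/457 = 149.00556
  → Var(ȳ_str) = 5515.4617.
Var(ȳ_srs) = (1 − 609/9082)·1982000/609 = 3036.2817.
deff = 5515.4617 / 3036.2817 = 1.8165.

1.8165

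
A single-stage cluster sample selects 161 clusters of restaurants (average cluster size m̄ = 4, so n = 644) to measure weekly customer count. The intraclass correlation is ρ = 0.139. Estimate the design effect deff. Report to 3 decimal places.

1.417

deff = 1 + (4 − 1)·0.139 = 1 + 0.417 = 1.417.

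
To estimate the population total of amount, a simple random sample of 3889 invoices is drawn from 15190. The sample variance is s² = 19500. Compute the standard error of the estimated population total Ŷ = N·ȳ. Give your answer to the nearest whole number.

29338

Var(Ŷ) = N²·Var(ȳ) = N²·(1 − n/N)·s²/n.
f = 3889/15190 = 0.25602370; Var(ȳ) = 0.74397630·19500/3889 = 3.7304032.
Var(Ŷ) = 15190² · 3.7304032 = 8.6073869 × 10^8.
SE(Ŷ) = √(8.6073869 × 10^8) = 29338.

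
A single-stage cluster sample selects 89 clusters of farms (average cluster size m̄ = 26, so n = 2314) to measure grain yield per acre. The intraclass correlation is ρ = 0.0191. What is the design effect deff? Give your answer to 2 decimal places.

1.48

deff = 1 + (26 − 1)·0.0191 = 1 + 0.4775 = 1.4775.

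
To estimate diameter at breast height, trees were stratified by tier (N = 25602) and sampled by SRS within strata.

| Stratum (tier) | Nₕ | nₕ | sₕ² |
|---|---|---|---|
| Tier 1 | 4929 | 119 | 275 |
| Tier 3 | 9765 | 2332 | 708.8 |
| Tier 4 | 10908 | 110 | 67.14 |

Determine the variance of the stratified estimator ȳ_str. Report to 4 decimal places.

0.2269

Var(ȳ_str) = Σₕ Wₕ²(1 − fₕ)sₕ²/nₕ with Wₕ = Nₕ/N, N = 25602.
Tier 1: Wₕ = 0.19252402; term = 0.19252402²·(1 − 0.02414283)·275/119 = 0.083587597.
Tier 3: Wₕ = 0.38141551; term = 0.38141551²·(1 − 0.23881208)·708.8/2332 = 0.033657647.
Tier 4: Wₕ = 0.42606046; term = 0.42606046²·(1 − 0.01008434)·67.14/110 = 0.10968047.
Sum = 0.22692571.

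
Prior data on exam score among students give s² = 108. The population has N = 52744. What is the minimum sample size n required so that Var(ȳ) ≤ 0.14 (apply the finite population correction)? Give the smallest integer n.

761

Without fpc, n₀ = s²/D = 108/0.14 = 771.4286.
With fpc, (1 − n/N)·s²/n ≤ D requires n ≥ n₀/(1 + n₀/N) = 771.4286/(1 + 771.4286/52744) = 760.3084.
Rounding up, n = 761.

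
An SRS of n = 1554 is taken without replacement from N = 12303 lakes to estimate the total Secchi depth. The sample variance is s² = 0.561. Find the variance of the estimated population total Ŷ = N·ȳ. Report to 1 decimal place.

Var(Ŷ) = N²·Var(ȳ) = N²·(1 − n/N)·s²/n.
f = 1554/12303 = 0.12631066; Var(ȳ) = 0.87368934·0.561/1554 = 3.1540523 × 10^-4.
Var(Ŷ) = 12303² · (3.1540523 × 10^-4) = 47740.937.

47740.9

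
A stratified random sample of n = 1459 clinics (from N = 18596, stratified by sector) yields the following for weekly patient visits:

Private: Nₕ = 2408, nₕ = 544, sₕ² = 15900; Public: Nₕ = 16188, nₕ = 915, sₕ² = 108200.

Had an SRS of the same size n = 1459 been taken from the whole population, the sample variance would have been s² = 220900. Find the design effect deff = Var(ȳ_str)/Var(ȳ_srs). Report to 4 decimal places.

0.6087

Var(ȳ_str) = Σ Wₕ²(1−fₕ)sₕ²/nₕ with Wₕ = Nₕ/18596:
  Private: (2408/18596)²·(1−544/2408)·15900/544 = 0.37936874
  Public: (16188/18596)²·(1−915/16188)·108200/915 = 84.54436
  → Var(ȳ_str) = 84.923729.
Var(ȳ_srs) = (1 − 1459/18596)·220900/1459 = 139.52617.
deff = 84.923729 / 139.52617 = 0.6087.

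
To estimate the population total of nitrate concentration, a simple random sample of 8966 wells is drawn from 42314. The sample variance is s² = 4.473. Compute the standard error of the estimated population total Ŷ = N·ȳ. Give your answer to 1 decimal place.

Var(Ŷ) = N²·Var(ȳ) = N²·(1 − n/N)·s²/n.
f = 8966/42314 = 0.21189205; Var(ȳ) = 0.78810795·4.473/8966 = 3.9317498 × 10^-4.
Var(Ŷ) = 42314² · (3.9317498 × 10^-4) = 703969.81.
SE(Ŷ) = √(703969.81) = 839.0.

839.0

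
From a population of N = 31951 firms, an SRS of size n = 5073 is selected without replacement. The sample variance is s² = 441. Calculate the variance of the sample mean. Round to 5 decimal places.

0.07313

Under SRS without replacement, Var(ȳ) = (1 − f)·s²/n with f = n/N = 5073/31951 = 0.15877437.
Var(ȳ) = (1 − 0.15877437)·441/5073 = 0.84122563·0.08693081 = 0.073128425.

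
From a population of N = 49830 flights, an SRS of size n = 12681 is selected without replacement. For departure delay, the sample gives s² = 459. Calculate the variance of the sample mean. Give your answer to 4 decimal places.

0.0270

Under SRS without replacement, Var(ȳ) = (1 − f)·s²/n with f = n/N = 12681/49830 = 0.25448525.
Var(ȳ) = (1 − 0.25448525)·459/12681 = 0.74551475·0.036195884 = 0.026984565.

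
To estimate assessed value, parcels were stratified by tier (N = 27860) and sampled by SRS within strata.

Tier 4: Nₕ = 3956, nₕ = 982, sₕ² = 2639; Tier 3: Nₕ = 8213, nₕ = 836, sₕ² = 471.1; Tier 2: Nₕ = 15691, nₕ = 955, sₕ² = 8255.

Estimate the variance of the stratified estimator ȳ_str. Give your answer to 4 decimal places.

2.6597

Var(ȳ_str) = Σₕ Wₕ²(1 − fₕ)sₕ²/nₕ with Wₕ = Nₕ/N, N = 27860.
Tier 4: Wₕ = 0.14199569; term = 0.14199569²·(1 − 0.24823054)·2639/982 = 0.04073455.
Tier 3: Wₕ = 0.29479541; term = 0.29479541²·(1 − 0.10178985)·471.1/836 = 0.043987189.
Tier 2: Wₕ = 0.56320890; term = 0.56320890²·(1 − 0.06086292)·8255/955 = 2.5750266.
Sum = 2.6597483.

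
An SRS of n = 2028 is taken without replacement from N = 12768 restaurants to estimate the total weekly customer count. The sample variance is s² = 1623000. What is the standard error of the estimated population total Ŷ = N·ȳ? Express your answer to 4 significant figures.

331300

Var(Ŷ) = N²·Var(ȳ) = N²·(1 − n/N)·s²/n.
f = 2028/12768 = 0.15883459; Var(ȳ) = 0.84116541·1623000/2028 = 673.1812.
Var(Ŷ) = 12768² · 673.1812 = 1.0974323 × 10^11.
SE(Ŷ) = √(1.0974323 × 10^11) = 331300.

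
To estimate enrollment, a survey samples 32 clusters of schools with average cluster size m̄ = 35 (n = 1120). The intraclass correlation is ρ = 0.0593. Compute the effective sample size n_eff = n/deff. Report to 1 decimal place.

deff = 1 + (35 − 1)·0.0593 = 1 + 2.0162 = 3.0162.
n_eff = 1120 / 3.0162 = 371.3.

371.3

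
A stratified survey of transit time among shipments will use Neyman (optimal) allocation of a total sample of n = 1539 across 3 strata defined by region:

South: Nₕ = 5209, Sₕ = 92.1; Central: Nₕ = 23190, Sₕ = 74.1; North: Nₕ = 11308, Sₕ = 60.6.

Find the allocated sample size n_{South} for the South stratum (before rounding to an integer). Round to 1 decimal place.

Neyman allocation: nₕ = n·NₕSₕ / Σⱼ NⱼSⱼ.
Σ NⱼSⱼ = 5209·92.1 + 23190·74.1 + 11308·60.6 = 2.8833927 × 10^6.
n_{South} = 1539·5209·92.1 / (2.8833927 × 10^6) = 256.1.

256.1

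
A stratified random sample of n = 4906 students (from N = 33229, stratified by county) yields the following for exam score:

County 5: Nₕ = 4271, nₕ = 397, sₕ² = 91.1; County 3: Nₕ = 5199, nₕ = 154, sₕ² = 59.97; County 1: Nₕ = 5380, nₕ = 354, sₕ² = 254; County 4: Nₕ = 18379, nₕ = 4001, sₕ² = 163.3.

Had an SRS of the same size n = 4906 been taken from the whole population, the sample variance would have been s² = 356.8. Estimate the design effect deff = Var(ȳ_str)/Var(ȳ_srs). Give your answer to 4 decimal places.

0.6457

Var(ȳ_str) = Σ Wₕ²(1−fₕ)sₕ²/nₕ with Wₕ = Nₕ/33229:
  County 5: (4271/33229)²·(1−397/4271)·91.1/397 = 0.0034386068
  County 3: (5199/33229)²·(1−154/5199)·59.97/154 = 0.0092503842
  County 1: (5380/33229)²·(1−354/5380)·254/354 = 0.01757117
  County 4: (18379/33229)²·(1−4001/18379)·163.3/4001 = 0.0097679504
  → Var(ȳ_str) = 0.040028111.
Var(ȳ_srs) = (1 − 4906/33229)·356.8/4906 = 0.061989664.
deff = 0.040028111 / 0.061989664 = 0.6457.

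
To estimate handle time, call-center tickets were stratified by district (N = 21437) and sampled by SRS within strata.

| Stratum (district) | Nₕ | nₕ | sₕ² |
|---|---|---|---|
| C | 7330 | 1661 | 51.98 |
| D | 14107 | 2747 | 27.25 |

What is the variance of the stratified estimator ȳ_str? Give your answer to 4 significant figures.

Var(ȳ_str) = Σₕ Wₕ²(1 − fₕ)sₕ²/nₕ with Wₕ = Nₕ/N, N = 21437.
C: Wₕ = 0.34193217; term = 0.34193217²·(1 − 0.22660300)·51.98/1661 = 0.0028297564.
D: Wₕ = 0.65806783; term = 0.65806783²·(1 − 0.19472602)·27.25/2747 = 0.0034593367.
Sum = 0.0062890931.

0.006289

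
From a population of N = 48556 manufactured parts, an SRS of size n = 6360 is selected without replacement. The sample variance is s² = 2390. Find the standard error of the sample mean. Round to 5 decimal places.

Under SRS without replacement, Var(ȳ) = (1 − f)·s²/n with f = n/N = 6360/48556 = 0.13098278.
Var(ȳ) = (1 − 0.13098278)·2390/6360 = 0.86901722·0.37578616 = 0.32656465.
SE(ȳ) = √(0.32656465) = 0.57146.

0.57146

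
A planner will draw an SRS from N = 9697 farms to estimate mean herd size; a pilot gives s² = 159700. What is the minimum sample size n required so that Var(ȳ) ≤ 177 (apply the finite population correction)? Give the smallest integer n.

826

Without fpc, n₀ = s²/D = 159700/177 = 902.2599.
With fpc, (1 − n/N)·s²/n ≤ D requires n ≥ n₀/(1 + n₀/N) = 902.2599/(1 + 902.2599/9697) = 825.4552.
Rounding up, n = 826.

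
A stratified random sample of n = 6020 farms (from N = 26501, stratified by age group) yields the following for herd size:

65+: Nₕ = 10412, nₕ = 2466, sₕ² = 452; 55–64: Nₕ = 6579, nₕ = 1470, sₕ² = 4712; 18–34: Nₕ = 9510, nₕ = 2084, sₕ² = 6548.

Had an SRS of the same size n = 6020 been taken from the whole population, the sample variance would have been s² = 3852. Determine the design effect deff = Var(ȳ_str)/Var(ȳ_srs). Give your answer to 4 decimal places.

0.9928

Var(ȳ_str) = Σ Wₕ²(1−fₕ)sₕ²/nₕ with Wₕ = Nₕ/26501:
  65+: (10412/26501)²·(1−2466/10412)·452/2466 = 0.021592531
  55–64: (6579/26501)²·(1−1470/6579)·4712/1470 = 0.15341196
  18–34: (9510/26501)²·(1−2084/9510)·6548/2084 = 0.31595257
  → Var(ȳ_str) = 0.49095706.
Var(ȳ_srs) = (1 − 6020/26501)·3852/6020 = 0.4945141.
deff = 0.49095706 / 0.4945141 = 0.9928.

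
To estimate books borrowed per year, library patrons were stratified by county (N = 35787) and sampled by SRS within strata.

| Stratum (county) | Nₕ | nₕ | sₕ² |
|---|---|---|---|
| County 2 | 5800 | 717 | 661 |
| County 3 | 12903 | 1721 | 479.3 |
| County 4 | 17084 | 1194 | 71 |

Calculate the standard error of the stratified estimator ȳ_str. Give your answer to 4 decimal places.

0.2553

Var(ȳ_str) = Σₕ Wₕ²(1 − fₕ)sₕ²/nₕ with Wₕ = Nₕ/N, N = 35787.
County 2: Wₕ = 0.16207003; term = 0.16207003²·(1 − 0.12362069)·661/717 = 0.021221683.
County 3: Wₕ = 0.36054992; term = 0.36054992²·(1 − 0.13337983)·479.3/1721 = 0.031375175.
County 4: Wₕ = 0.47738005; term = 0.47738005²·(1 − 0.06988996)·71/1194 = 0.012604247.
Sum = 0.065201105.
SE = √(0.065201105) = 0.2553.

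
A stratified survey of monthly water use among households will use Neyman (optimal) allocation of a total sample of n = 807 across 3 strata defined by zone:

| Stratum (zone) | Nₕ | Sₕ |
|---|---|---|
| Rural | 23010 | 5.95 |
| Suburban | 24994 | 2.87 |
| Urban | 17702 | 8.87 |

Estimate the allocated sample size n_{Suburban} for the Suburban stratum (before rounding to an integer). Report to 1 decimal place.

Neyman allocation: nₕ = n·NₕSₕ / Σⱼ NⱼSⱼ.
Σ NⱼSⱼ = 23010·5.95 + 24994·2.87 + 17702·8.87 = 365659.02.
n_{Suburban} = 807·24994·2.87 / 365659.02 = 158.3.

158.3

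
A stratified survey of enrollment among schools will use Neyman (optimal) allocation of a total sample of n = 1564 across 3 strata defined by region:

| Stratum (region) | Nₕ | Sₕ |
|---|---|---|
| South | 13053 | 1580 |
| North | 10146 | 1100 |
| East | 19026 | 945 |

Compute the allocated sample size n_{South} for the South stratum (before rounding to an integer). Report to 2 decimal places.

Neyman allocation: nₕ = n·NₕSₕ / Σⱼ NⱼSⱼ.
Σ NⱼSⱼ = 13053·1580 + 10146·1100 + 19026·945 = 4.976391 × 10^7.
n_{South} = 1564·13053·1580 / (4.976391 × 10^7) = 648.17.

648.17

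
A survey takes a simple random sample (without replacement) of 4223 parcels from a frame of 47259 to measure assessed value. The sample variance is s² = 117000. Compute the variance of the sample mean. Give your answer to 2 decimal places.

Under SRS without replacement, Var(ȳ) = (1 − f)·s²/n with f = n/N = 4223/47259 = 0.08935864.
Var(ȳ) = (1 − 0.08935864)·117000/4223 = 0.91064136·27.705423 = 25.229704.

25.23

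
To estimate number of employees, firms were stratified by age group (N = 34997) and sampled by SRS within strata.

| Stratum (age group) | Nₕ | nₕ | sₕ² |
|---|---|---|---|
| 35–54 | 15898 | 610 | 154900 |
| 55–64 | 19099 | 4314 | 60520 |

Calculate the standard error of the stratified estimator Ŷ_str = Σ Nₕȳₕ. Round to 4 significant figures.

256300

Var(Ŷ_str) = Σₕ Nₕ²(1 − fₕ)sₕ²/nₕ.
35–54: 15898²·(1 − 610/15898)·154900/610 = 6.1718413 × 10^10.
55–64: 19099²·(1 − 4314/19099)·60520/4314 = 3.9614186 × 10^9.
Sum = 6.5679832 × 10^10.
SE = √(6.5679832 × 10^10) = 256300.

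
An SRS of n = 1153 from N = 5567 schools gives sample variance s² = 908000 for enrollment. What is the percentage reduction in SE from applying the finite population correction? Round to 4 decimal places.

10.9558

f = n/N = 1153/5567 = 0.20711335.
SE_no-fpc = √(s²/n) = 28.062624; SE_fpc = √((1−f)s²/n) = 24.988134.
Ratio = √(1−f) = 0.89044183. Reduction = 100·(1 − 0.89044183) = 10.9558%.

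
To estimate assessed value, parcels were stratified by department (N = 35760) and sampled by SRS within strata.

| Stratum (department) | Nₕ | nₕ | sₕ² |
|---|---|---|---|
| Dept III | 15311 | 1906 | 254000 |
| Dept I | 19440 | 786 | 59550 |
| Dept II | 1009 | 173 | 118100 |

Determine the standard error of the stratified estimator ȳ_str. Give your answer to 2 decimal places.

6.58

Var(ȳ_str) = Σₕ Wₕ²(1 − fₕ)sₕ²/nₕ with Wₕ = Nₕ/N, N = 35760.
Dept III: Wₕ = 0.42815996; term = 0.42815996²·(1 − 0.12448566)·254000/1906 = 21.388788.
Dept I: Wₕ = 0.54362416; term = 0.54362416²·(1 − 0.04043210)·59550/786 = 21.484855.
Dept II: Wₕ = 0.02821588; term = 0.02821588²·(1 − 0.17145689)·118100/173 = 0.45030443.
Sum = 43.323947.
SE = √(43.323947) = 6.58.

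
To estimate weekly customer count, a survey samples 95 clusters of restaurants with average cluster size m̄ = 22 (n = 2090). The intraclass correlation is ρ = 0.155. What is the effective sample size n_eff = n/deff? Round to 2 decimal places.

deff = 1 + (22 − 1)·0.155 = 1 + 3.255 = 4.255.
n_eff = 2090 / 4.255 = 491.19.

491.19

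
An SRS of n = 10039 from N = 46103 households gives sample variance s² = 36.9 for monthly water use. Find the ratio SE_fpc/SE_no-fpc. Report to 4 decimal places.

0.8844

f = n/N = 10039/46103 = 0.21775156.
SE_no-fpc = √(s²/n) = 0.060627262; SE_fpc = √((1−f)s²/n) = 0.053621667.
Ratio = √(1−f) = 0.88444810.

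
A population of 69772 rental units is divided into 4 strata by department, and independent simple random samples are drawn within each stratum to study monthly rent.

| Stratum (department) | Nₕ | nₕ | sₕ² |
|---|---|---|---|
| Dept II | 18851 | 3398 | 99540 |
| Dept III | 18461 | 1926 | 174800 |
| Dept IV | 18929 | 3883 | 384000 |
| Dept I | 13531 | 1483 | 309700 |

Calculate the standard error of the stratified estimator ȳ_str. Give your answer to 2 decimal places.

Var(ȳ_str) = Σₕ Wₕ²(1 − fₕ)sₕ²/nₕ with Wₕ = Nₕ/N, N = 69772.
Dept II: Wₕ = 0.27018001; term = 0.27018001²·(1 − 0.18025569)·99540/3398 = 1.752908.
Dept III: Wₕ = 0.26459038; term = 0.26459038²·(1 − 0.10432804)·174800/1926 = 5.6909166.
Dept IV: Wₕ = 0.27129794; term = 0.27129794²·(1 − 0.20513498)·384000/3883 = 5.7856242.
Dept I: Wₕ = 0.19393166; term = 0.19393166²·(1 − 0.10960018)·309700/1483 = 6.9933065.
Sum = 20.222755.
SE = √(20.222755) = 4.50.

4.50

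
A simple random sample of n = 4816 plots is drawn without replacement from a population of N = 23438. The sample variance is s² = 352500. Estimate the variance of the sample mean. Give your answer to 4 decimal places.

58.1538

Under SRS without replacement, Var(ȳ) = (1 − f)·s²/n with f = n/N = 4816/23438 = 0.20547828.
Var(ȳ) = (1 − 0.20547828)·352500/4816 = 0.79452172·73.193522 = 58.153842.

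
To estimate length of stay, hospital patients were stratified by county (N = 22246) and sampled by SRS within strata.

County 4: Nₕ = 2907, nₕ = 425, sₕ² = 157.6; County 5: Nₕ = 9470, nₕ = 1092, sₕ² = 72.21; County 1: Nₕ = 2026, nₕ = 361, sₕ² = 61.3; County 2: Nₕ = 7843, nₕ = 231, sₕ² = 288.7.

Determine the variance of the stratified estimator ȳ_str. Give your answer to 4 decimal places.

0.1679

Var(ȳ_str) = Σₕ Wₕ²(1 − fₕ)sₕ²/nₕ with Wₕ = Nₕ/N, N = 22246.
County 4: Wₕ = 0.13067518; term = 0.13067518²·(1 − 0.14619883)·157.6/425 = 0.0054064255.
County 5: Wₕ = 0.42569451; term = 0.42569451²·(1 − 0.11531151)·72.21/1092 = 0.01060135.
County 1: Wₕ = 0.09107255; term = 0.09107255²·(1 − 0.17818361)·61.3/361 = 0.0011574523.
County 2: Wₕ = 0.35255776; term = 0.35255776²·(1 − 0.02945302)·288.7/231 = 0.15076896.
Sum = 0.16793419.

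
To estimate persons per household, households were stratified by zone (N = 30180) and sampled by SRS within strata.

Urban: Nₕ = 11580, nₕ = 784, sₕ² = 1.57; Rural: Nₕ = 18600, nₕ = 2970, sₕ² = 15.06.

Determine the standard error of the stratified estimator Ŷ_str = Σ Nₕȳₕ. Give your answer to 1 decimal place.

1313.2

Var(Ŷ_str) = Σₕ Nₕ²(1 − fₕ)sₕ²/nₕ.
Urban: 11580²·(1 − 784/11580)·1.57/784 = 250354.28.
Rural: 18600²·(1 − 2970/18600)·15.06/2970 = 1.4741458 × 10^6.
Sum = 1.7245001 × 10^6.
SE = √(1.7245001 × 10^6) = 1313.2.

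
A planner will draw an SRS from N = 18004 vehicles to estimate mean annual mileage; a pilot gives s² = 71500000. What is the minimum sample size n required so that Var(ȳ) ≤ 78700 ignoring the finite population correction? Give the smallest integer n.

909

Without fpc, n₀ = s²/D = 71500000/78700 = 908.5133.
Rounding up, n = 909.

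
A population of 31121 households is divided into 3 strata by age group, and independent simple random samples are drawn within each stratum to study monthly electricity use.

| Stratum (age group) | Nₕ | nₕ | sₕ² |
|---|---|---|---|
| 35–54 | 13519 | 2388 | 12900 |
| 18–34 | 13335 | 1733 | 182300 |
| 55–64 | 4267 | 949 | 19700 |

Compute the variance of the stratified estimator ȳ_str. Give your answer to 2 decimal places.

17.95

Var(ȳ_str) = Σₕ Wₕ²(1 − fₕ)sₕ²/nₕ with Wₕ = Nₕ/N, N = 31121.
35–54: Wₕ = 0.43440121; term = 0.43440121²·(1 − 0.17664028)·12900/2388 = 0.83931899.
18–34: Wₕ = 0.42848880; term = 0.42848880²·(1 − 0.12995876)·182300/1733 = 16.803777.
55–64: Wₕ = 0.13710999; term = 0.13710999²·(1 − 0.22240450)·19700/949 = 0.30345336.
Sum = 17.946549.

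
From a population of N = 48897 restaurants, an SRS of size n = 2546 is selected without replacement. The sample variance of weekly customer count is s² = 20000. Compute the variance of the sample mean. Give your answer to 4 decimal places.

7.4464

Under SRS without replacement, Var(ȳ) = (1 − f)·s²/n with f = n/N = 2546/48897 = 0.05206863.
Var(ȳ) = (1 − 0.05206863)·20000/2546 = 0.94793137·7.8554595 = 7.4464365.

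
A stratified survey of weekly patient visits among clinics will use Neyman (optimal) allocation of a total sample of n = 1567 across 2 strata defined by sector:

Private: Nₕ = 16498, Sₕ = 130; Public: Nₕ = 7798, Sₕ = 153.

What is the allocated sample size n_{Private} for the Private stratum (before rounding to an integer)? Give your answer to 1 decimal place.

Neyman allocation: nₕ = n·NₕSₕ / Σⱼ NⱼSⱼ.
Σ NⱼSⱼ = 16498·130 + 7798·153 = 3.337834 × 10^6.
n_{Private} = 1567·16498·130 / (3.337834 × 10^6) = 1006.9.

1006.9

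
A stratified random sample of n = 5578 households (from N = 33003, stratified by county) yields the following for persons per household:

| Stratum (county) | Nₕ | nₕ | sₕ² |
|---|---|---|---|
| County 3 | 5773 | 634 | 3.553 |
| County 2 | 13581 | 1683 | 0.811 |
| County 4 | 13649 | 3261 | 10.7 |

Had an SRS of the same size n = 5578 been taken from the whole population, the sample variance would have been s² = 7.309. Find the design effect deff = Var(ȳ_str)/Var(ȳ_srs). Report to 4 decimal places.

0.5981

Var(ȳ_str) = Σ Wₕ²(1−fₕ)sₕ²/nₕ with Wₕ = Nₕ/33003:
  County 3: (5773/33003)²·(1−634/5773)·3.553/634 = 1.5264384 × 10^-4
  County 2: (13581/33003)²·(1−1683/13581)·0.811/1683 = 7.1488406 × 10^-5
  County 4: (13649/33003)²·(1−3261/13649)·10.7/3261 = 4.2712886 × 10^-4
  → Var(ȳ_str) = 6.5126111 × 10^-4.
Var(ȳ_srs) = (1 − 5578/33003)·7.309/5578 = 0.0010888616.
deff = (6.5126111 × 10^-4) / 0.0010888616 = 0.5981.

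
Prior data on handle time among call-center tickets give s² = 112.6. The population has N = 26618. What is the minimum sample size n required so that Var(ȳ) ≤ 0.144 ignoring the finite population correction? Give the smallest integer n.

782

Without fpc, n₀ = s²/D = 112.6/0.144 = 781.9444.
Rounding up, n = 782.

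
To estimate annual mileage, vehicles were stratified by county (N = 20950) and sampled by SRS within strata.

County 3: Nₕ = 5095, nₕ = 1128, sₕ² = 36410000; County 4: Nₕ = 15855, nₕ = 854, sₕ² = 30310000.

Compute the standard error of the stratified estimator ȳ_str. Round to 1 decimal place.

Var(ȳ_str) = Σₕ Wₕ²(1 − fₕ)sₕ²/nₕ with Wₕ = Nₕ/N, N = 20950.
County 3: Wₕ = 0.24319809; term = 0.24319809²·(1 − 0.22139352)·36410000/1128 = 1486.4487.
County 4: Wₕ = 0.75680191; term = 0.75680191²·(1 − 0.05386313)·30310000/854 = 19232.975.
Sum = 20719.424.
SE = √(20719.424) = 143.9.

143.9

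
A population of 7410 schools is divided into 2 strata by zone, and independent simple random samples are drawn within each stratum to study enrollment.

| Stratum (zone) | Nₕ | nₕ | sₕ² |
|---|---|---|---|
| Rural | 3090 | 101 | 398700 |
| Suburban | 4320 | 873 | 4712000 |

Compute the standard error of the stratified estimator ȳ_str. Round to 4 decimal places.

46.1281

Var(ȳ_str) = Σₕ Wₕ²(1 − fₕ)sₕ²/nₕ with Wₕ = Nₕ/N, N = 7410.
Rural: Wₕ = 0.41700405; term = 0.41700405²·(1 − 0.03268608)·398700/101 = 664.00728.
Suburban: Wₕ = 0.58299595; term = 0.58299595²·(1 − 0.20208333)·4712000/873 = 1463.793.
Sum = 2127.8003.
SE = √(2127.8003) = 46.1281.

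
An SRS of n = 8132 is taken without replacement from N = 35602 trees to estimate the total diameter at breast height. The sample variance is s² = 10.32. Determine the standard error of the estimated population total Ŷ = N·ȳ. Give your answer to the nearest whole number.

1114

Var(Ŷ) = N²·Var(ȳ) = N²·(1 − n/N)·s²/n.
f = 8132/35602 = 0.22841413; Var(ȳ) = 0.77158587·10.32/8132 = 9.7918915 × 10^-4.
Var(Ŷ) = 35602² · (9.7918915 × 10^-4) = 1.2411246 × 10^6.
SE(Ŷ) = √(1.2411246 × 10^6) = 1114.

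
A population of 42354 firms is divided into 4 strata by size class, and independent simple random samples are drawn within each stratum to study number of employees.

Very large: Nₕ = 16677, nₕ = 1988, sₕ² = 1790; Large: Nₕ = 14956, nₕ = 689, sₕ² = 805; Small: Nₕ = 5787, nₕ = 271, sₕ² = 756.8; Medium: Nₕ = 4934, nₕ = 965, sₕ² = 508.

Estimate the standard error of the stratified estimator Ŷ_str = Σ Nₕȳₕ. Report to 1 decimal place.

Var(Ŷ_str) = Σₕ Nₕ²(1 − fₕ)sₕ²/nₕ.
Very large: 16677²·(1 − 1988/16677)·1790/1988 = 2.2057019 × 10^8.
Large: 14956²·(1 − 689/14956)·805/689 = 2.4930143 × 10^8.
Small: 5787²·(1 − 271/5787)·756.8/271 = 8.9143478 × 10^7.
Medium: 4934²·(1 − 965/4934)·508/965 = 1.0309002 × 10^7.
Sum = 5.693241 × 10^8.
SE = √(5.693241 × 10^8) = 23860.5.

23860.5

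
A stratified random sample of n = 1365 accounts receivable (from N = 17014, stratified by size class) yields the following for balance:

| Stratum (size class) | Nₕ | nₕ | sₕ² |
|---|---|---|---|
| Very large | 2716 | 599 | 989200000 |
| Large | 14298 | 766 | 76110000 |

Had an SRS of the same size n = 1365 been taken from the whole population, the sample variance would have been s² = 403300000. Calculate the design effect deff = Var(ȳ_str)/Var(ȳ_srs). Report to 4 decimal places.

Var(ȳ_str) = Σ Wₕ²(1−fₕ)sₕ²/nₕ with Wₕ = Nₕ/17014:
  Very large: (2716/17014)²·(1−599/2716)·989200000/599 = 32801.602
  Large: (14298/17014)²·(1−766/14298)·76110000/766 = 66410.596
  → Var(ȳ_str) = 99212.198.
Var(ȳ_srs) = (1 − 1365/17014)·403300000/1365 = 271753.87.
deff = 99212.198 / 271753.87 = 0.3651.

0.3651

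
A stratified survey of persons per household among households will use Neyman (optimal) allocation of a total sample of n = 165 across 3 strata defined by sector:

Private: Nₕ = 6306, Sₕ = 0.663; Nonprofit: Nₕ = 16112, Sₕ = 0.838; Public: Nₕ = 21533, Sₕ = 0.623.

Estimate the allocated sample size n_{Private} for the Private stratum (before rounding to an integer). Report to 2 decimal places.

22.18

Neyman allocation: nₕ = n·NₕSₕ / Σⱼ NⱼSⱼ.
Σ NⱼSⱼ = 6306·0.663 + 16112·0.838 + 21533·0.623 = 31097.793.
n_{Private} = 165·6306·0.663 / 31097.793 = 22.18.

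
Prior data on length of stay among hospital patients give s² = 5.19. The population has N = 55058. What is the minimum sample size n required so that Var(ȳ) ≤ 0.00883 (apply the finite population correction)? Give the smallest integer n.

Without fpc, n₀ = s²/D = 5.19/0.00883 = 587.7690.
With fpc, (1 − n/N)·s²/n ≤ D requires n ≥ n₀/(1 + n₀/N) = 587.7690/(1 + 587.7690/55058) = 581.5606.
Rounding up, n = 582.

582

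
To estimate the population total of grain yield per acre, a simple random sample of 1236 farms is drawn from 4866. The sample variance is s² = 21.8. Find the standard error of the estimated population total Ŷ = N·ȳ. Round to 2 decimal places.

Var(Ŷ) = N²·Var(ȳ) = N²·(1 − n/N)·s²/n.
f = 1236/4866 = 0.25400740; Var(ȳ) = 0.74599260·21.8/1236 = 0.013157475.
Var(Ŷ) = 4866² · 0.013157475 = 311542.11.
SE(Ŷ) = √(311542.11) = 558.16.

558.16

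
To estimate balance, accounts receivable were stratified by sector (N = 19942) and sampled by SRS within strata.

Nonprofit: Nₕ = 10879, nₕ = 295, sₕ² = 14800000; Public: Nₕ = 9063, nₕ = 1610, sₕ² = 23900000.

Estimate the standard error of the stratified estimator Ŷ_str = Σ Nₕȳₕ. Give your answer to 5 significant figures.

Var(Ŷ_str) = Σₕ Nₕ²(1 − fₕ)sₕ²/nₕ.
Nonprofit: 10879²·(1 − 295/10879)·14800000/295 = 5.7766826 × 10^12.
Public: 9063²·(1 − 1610/9063)·23900000/1610 = 1.0027095 × 10^12.
Sum = 6.7793921 × 10^12.
SE = √(6.7793921 × 10^12) = 2.6037 × 10^6.

2.6037 × 10^6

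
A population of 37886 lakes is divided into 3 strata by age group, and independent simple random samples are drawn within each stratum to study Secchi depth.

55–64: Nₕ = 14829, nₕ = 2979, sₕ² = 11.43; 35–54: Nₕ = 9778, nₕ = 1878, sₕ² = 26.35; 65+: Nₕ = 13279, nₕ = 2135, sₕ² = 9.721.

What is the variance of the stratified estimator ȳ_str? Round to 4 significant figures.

Var(ȳ_str) = Σₕ Wₕ²(1 − fₕ)sₕ²/nₕ with Wₕ = Nₕ/N, N = 37886.
55–64: Wₕ = 0.39141108; term = 0.39141108²·(1 − 0.20089015)·11.43/2979 = 4.6973015 × 10^-4.
35–54: Wₕ = 0.25809006; term = 0.25809006²·(1 − 0.19206382)·26.35/1878 = 7.5510031 × 10^-4.
65+: Wₕ = 0.35049887; term = 0.35049887²·(1 − 0.16078018)·9.721/2135 = 4.6942047 × 10^-4.
Sum = 0.0016942509.

0.001694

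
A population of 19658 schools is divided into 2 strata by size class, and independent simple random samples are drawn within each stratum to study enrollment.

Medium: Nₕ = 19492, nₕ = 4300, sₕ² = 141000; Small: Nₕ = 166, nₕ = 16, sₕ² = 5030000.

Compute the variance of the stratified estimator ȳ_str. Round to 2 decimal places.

Var(ȳ_str) = Σₕ Wₕ²(1 − fₕ)sₕ²/nₕ with Wₕ = Nₕ/N, N = 19658.
Medium: Wₕ = 0.99155560; term = 0.99155560²·(1 − 0.22060332)·141000/4300 = 25.127157.
Small: Wₕ = 0.00844440; term = 0.00844440²·(1 − 0.09638554)·5030000/16 = 20.2567.
Sum = 45.383857.

45.38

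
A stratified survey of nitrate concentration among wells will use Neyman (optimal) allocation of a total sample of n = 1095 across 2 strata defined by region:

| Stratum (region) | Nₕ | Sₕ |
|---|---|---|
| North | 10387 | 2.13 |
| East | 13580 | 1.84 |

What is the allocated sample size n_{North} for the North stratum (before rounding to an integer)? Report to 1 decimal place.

514.2

Neyman allocation: nₕ = n·NₕSₕ / Σⱼ NⱼSⱼ.
Σ NⱼSⱼ = 10387·2.13 + 13580·1.84 = 47111.51.
n_{North} = 1095·10387·2.13 / 47111.51 = 514.2.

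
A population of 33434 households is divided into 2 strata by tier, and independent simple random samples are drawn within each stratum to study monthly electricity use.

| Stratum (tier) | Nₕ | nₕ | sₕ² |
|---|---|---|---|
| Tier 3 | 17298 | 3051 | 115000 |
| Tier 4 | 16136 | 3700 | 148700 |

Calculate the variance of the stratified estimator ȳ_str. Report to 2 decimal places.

Var(ȳ_str) = Σₕ Wₕ²(1 − fₕ)sₕ²/nₕ with Wₕ = Nₕ/N, N = 33434.
Tier 3: Wₕ = 0.51737752; term = 0.51737752²·(1 − 0.17637877)·115000/3051 = 8.3099474.
Tier 4: Wₕ = 0.48262248; term = 0.48262248²·(1 − 0.22930094)·148700/3700 = 7.2145487.
Sum = 15.524496.

15.52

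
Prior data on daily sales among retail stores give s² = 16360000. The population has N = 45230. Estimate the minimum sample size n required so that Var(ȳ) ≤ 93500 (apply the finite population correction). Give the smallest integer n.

Without fpc, n₀ = s²/D = 16360000/93500 = 174.9733.
With fpc, (1 − n/N)·s²/n ≤ D requires n ≥ n₀/(1 + n₀/N) = 174.9733/(1 + 174.9733/45230) = 174.2990.
Rounding up, n = 175.

175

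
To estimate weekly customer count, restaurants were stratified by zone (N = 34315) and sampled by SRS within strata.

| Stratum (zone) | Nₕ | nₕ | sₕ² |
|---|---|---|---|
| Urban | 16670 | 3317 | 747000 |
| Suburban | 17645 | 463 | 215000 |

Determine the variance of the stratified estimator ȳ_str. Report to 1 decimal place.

162.1

Var(ȳ_str) = Σₕ Wₕ²(1 − fₕ)sₕ²/nₕ with Wₕ = Nₕ/N, N = 34315.
Urban: Wₕ = 0.48579338; term = 0.48579338²·(1 − 0.19898020)·747000/3317 = 42.571757.
Suburban: Wₕ = 0.51420662; term = 0.51420662²·(1 − 0.02623973)·215000/463 = 119.55971.
Sum = 162.13147.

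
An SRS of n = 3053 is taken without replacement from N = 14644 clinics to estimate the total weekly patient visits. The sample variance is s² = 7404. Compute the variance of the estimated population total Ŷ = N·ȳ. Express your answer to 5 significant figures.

Var(Ŷ) = N²·Var(ȳ) = N²·(1 − n/N)·s²/n.
f = 3053/14644 = 0.20848129; Var(ȳ) = 0.79151871·7404/3053 = 1.919556.
Var(Ŷ) = 14644² · 1.919556 = 4.1164252 × 10^8.

4.1164 × 10^8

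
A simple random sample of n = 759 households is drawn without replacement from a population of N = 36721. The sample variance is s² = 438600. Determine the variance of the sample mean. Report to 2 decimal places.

Under SRS without replacement, Var(ȳ) = (1 − f)·s²/n with f = n/N = 759/36721 = 0.02066937.
Var(ȳ) = (1 − 0.02066937)·438600/759 = 0.97933063·577.86561 = 565.92149.

565.92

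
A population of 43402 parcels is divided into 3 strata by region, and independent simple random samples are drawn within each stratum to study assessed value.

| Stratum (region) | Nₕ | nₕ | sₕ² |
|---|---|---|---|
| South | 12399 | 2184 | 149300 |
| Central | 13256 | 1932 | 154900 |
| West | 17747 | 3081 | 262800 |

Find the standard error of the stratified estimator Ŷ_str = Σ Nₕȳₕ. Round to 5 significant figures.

Var(Ŷ_str) = Σₕ Nₕ²(1 − fₕ)sₕ²/nₕ.
South: 12399²·(1 − 2184/12399)·149300/2184 = 8.6582915 × 10^9.
Central: 13256²·(1 − 1932/13256)·154900/1932 = 1.2035293 × 10^10.
West: 17747²·(1 − 3081/17747)·262800/3081 = 2.2200885 × 10^10.
Sum = 4.289447 × 10^10.
SE = √(4.289447 × 10^10) = 207110.

207110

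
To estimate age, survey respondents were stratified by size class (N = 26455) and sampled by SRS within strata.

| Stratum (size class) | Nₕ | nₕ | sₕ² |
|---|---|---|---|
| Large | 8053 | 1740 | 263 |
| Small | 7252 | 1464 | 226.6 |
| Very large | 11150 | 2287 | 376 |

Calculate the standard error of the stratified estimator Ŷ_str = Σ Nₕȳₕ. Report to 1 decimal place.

5516.2

Var(Ŷ_str) = Σₕ Nₕ²(1 − fₕ)sₕ²/nₕ.
Large: 8053²·(1 − 1740/8053)·263/1740 = 7.6842235 × 10^6.
Small: 7252²·(1 − 1464/7252)·226.6/1464 = 6.4968845 × 10^6.
Very large: 11150²·(1 − 2287/11150)·376/2287 = 1.6247154 × 10^7.
Sum = 3.0428262 × 10^7.
SE = √(3.0428262 × 10^7) = 5516.2.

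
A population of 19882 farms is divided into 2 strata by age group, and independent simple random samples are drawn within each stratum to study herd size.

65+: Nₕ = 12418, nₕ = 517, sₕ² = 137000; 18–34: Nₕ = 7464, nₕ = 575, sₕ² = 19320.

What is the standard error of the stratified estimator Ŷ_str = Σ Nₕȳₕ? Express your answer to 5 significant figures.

202210

Var(Ŷ_str) = Σₕ Nₕ²(1 − fₕ)sₕ²/nₕ.
65+: 12418²·(1 − 517/12418)·137000/517 = 3.9162024 × 10^10.
18–34: 7464²·(1 − 575/7464)·19320/575 = 1.7276951 × 10^9.
Sum = 4.0889719 × 10^10.
SE = √(4.0889719 × 10^10) = 202210.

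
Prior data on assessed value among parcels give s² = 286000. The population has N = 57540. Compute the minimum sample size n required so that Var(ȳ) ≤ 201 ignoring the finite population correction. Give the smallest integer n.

Without fpc, n₀ = s²/D = 286000/201 = 1422.8856.
Rounding up, n = 1423.

1423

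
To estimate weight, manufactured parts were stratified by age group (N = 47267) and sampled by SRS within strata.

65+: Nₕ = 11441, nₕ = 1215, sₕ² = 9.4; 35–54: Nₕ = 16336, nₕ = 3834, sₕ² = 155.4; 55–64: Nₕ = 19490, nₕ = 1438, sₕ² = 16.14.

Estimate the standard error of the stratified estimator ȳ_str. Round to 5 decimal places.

Var(ȳ_str) = Σₕ Wₕ²(1 − fₕ)sₕ²/nₕ with Wₕ = Nₕ/N, N = 47267.
65+: Wₕ = 0.24205048; term = 0.24205048²·(1 − 0.10619701)·9.4/1215 = 4.0514014 × 10^-4.
35–54: Wₕ = 0.34561110; term = 0.34561110²·(1 − 0.23469638)·155.4/3834 = 0.0037051692.
55–64: Wₕ = 0.41233842; term = 0.41233842²·(1 − 0.07378143)·16.14/1438 = 0.0017675257.
Sum = 0.005877835.
SE = √(0.005877835) = 0.07667.

0.07667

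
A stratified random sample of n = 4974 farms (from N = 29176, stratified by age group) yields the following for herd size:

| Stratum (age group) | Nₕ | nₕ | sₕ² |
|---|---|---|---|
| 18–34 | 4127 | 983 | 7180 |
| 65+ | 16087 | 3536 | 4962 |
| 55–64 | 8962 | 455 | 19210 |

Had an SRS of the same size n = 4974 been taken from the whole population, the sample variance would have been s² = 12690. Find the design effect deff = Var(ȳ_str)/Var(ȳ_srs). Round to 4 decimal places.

1.9966

Var(ȳ_str) = Σ Wₕ²(1−fₕ)sₕ²/nₕ with Wₕ = Nₕ/29176:
  18–34: (4127/29176)²·(1−983/4127)·7180/983 = 0.11133621
  65+: (16087/29176)²·(1−3536/16087)·4962/3536 = 0.33284834
  55–64: (8962/29176)²·(1−455/8962)·19210/455 = 3.781341
  → Var(ȳ_str) = 4.2255256.
Var(ȳ_srs) = (1 − 4974/29176)·12690/4974 = 2.1163201.
deff = 4.2255256 / 2.1163201 = 1.9966.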